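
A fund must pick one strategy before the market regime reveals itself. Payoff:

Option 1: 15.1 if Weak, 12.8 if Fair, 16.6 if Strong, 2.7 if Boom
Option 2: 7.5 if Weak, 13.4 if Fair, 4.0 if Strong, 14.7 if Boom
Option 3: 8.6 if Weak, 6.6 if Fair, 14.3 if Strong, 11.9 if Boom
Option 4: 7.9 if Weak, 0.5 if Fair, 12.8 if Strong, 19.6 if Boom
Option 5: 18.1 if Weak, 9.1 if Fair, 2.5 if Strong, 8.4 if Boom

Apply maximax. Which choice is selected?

Option 4

Row maxima: Option 1=16.6, Option 2=14.7, Option 3=14.3, Option 4=19.6, Option 5=18.1
Best best-case = 19.6 → Option 4.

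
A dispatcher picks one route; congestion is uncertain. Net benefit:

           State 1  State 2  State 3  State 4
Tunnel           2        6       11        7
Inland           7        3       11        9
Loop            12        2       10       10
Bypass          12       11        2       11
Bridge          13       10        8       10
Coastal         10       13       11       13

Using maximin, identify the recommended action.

Coastal

Row minima: Tunnel=2, Inland=3, Loop=2, Bypass=2, Bridge=8, Coastal=10
Best worst-case = 10 → Coastal.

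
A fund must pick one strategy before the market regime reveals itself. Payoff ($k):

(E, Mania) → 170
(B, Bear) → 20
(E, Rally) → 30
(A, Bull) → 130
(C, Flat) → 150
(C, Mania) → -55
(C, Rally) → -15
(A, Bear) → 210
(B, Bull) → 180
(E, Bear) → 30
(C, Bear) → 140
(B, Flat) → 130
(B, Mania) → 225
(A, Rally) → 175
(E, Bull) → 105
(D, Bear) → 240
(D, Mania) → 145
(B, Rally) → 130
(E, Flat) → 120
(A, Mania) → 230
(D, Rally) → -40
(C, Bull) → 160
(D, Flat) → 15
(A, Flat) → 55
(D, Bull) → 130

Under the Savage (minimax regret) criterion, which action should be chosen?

A

Column bests: Bear=240, Flat=150, Bull=180, Rally=175, Mania=230.
A regrets: 30, 95, 50, 0, 0 → max 95
B regrets: 220, 20, 0, 45, 5 → max 220
C regrets: 100, 0, 20, 190, 285 → max 285
D regrets: 0, 135, 50, 215, 85 → max 215
E regrets: 210, 30, 75, 145, 60 → max 210
Smallest max regret = 95 → A.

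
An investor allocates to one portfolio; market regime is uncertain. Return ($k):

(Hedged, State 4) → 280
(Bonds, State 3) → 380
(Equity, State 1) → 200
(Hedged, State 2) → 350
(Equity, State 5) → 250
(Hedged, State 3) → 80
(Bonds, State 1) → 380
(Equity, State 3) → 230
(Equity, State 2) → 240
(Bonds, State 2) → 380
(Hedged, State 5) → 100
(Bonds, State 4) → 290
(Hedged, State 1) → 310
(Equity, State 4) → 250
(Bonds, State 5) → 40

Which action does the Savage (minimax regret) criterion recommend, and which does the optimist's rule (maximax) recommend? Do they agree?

Column bests: State 1=380, State 2=380, State 3=380, State 4=290, State 5=250.
Bonds regrets: 0, 0, 0, 0, 210 → max 210
Equity regrets: 180, 140, 150, 40, 0 → max 180
Hedged regrets: 70, 30, 300, 10, 150 → max 300
Smallest max regret = 180 → Equity.
Row maxima: Bonds=380, Equity=250, Hedged=350
Best best-case = 380 → Bonds.

minimax regret → Equity; maximax → Bonds (disagree)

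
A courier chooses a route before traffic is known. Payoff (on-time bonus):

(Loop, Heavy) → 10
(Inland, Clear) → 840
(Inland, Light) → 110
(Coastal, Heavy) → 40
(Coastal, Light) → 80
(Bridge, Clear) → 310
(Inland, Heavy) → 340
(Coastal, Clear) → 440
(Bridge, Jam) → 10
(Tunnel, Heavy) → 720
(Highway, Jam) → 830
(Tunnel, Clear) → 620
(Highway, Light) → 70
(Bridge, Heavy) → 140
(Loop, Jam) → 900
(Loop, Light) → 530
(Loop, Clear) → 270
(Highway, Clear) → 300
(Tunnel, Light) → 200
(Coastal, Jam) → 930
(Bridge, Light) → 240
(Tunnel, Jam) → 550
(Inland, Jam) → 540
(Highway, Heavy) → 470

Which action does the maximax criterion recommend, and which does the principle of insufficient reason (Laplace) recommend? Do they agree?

maximax → Coastal; laplace → Tunnel (disagree)

Row maxima: Coastal=930, Loop=900, Inland=840, Tunnel=720, Bridge=310, Highway=830
Best best-case = 930 → Coastal.
Row averages: Coastal=372.5, Loop=427.5, Inland=457.5, Tunnel=522.5, Bridge=175, Highway=417.5
Highest average = 522.5 → Tunnel.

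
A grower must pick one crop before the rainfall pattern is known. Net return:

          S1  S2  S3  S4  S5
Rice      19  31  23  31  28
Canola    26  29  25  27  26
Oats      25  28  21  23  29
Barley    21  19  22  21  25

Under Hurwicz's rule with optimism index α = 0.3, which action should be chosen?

Rice: 0.3·31 + 0.7·19 = 22.6
Canola: 0.3·29 + 0.7·25 = 26.2
Oats: 0.3·29 + 0.7·21 = 23.4
Barley: 0.3·25 + 0.7·19 = 20.8
Highest Hurwicz score = 26.2 → Canola.

Canola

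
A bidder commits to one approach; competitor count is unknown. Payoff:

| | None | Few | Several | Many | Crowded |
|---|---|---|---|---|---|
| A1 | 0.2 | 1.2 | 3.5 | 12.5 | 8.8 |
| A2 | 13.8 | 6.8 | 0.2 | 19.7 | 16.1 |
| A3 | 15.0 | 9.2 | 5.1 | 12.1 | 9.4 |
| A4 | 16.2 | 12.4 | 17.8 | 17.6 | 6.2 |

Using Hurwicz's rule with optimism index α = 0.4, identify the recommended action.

A4

A1: 0.4·12.5 + 0.6·0.2 = 5.12
A2: 0.4·19.7 + 0.6·0.2 = 8
A3: 0.4·15.0 + 0.6·5.1 = 9.06
A4: 0.4·17.8 + 0.6·6.2 = 10.84
Highest Hurwicz score = 10.84 → A4.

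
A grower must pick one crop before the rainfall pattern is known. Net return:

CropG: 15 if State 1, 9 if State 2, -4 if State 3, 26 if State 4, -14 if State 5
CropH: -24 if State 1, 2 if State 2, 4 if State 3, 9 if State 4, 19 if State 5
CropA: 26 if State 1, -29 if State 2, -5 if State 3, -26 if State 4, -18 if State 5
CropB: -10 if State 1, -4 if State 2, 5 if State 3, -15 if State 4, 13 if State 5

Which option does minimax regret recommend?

Column bests: State 1=26, State 2=9, State 3=5, State 4=26, State 5=19.
CropG regrets: 11, 0, 9, 0, 33 → max 33
CropH regrets: 50, 7, 1, 17, 0 → max 50
CropA regrets: 0, 38, 10, 52, 37 → max 52
CropB regrets: 36, 13, 0, 41, 6 → max 41
Smallest max regret = 33 → CropG.

CropG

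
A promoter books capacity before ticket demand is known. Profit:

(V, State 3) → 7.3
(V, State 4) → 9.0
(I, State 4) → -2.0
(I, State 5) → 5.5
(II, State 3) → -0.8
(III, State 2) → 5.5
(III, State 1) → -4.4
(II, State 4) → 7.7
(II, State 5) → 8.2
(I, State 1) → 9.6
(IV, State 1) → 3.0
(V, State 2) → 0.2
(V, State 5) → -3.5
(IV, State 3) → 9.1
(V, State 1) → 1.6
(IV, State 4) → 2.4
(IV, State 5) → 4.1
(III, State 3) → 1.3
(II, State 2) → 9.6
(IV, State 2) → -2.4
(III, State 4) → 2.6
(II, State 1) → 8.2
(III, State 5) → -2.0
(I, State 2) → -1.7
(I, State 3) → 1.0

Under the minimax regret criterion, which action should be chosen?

Column bests: State 1=9.6, State 2=9.6, State 3=9.1, State 4=9.0, State 5=8.2.
I regrets: 0.0, 11.3, 8.1, 11.0, 2.7 → max 11.3
II regrets: 1.4, 0.0, 9.9, 1.3, 0.0 → max 9.9
III regrets: 14.0, 4.1, 7.8, 6.4, 10.2 → max 14.0
IV regrets: 6.6, 12.0, 0.0, 6.6, 4.1 → max 12.0
V regrets: 8.0, 9.4, 1.8, 0.0, 11.7 → max 11.7
Smallest max regret = 9.9 → II.

II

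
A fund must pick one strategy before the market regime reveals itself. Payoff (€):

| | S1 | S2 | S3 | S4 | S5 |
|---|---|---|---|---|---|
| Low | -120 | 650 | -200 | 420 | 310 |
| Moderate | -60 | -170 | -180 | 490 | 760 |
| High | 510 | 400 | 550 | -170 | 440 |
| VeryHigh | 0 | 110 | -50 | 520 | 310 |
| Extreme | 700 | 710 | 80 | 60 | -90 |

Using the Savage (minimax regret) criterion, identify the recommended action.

Column bests: S1=700, S2=710, S3=550, S4=520, S5=760.
Low regrets: 820, 60, 750, 100, 450 → max 820
Moderate regrets: 760, 880, 730, 30, 0 → max 880
High regrets: 190, 310, 0, 690, 320 → max 690
VeryHigh regrets: 700, 600, 600, 0, 450 → max 700
Extreme regrets: 0, 0, 470, 460, 850 → max 850
Smallest max regret = 690 → High.

High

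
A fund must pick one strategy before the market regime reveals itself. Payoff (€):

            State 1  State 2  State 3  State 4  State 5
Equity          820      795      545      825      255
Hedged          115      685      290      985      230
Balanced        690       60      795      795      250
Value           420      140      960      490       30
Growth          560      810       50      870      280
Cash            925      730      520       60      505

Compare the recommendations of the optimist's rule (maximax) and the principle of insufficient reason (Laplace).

Row maxima: Equity=825, Hedged=985, Balanced=795, Value=960, Growth=870, Cash=925
Best best-case = 985 → Hedged.
Row averages: Equity=648, Hedged=461, Balanced=518, Value=408, Growth=514, Cash=548
Highest average = 648 → Equity.

maximax → Hedged; laplace → Equity (disagree)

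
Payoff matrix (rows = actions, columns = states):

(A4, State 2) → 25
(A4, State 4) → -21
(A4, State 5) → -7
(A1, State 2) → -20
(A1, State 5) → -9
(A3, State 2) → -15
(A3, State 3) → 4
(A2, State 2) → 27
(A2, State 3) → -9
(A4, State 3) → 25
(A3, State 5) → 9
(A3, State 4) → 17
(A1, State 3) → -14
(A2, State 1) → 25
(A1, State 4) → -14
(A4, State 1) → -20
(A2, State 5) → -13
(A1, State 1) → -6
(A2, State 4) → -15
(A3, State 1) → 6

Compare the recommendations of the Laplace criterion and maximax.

laplace → A3; maximax → A2 (disagree)

Row averages: A1=-12.6, A2=3, A3=4.2, A4=0.4
Highest average = 4.2 → A3.
Row maxima: A1=-6, A2=27, A3=17, A4=25
Best best-case = 27 → A2.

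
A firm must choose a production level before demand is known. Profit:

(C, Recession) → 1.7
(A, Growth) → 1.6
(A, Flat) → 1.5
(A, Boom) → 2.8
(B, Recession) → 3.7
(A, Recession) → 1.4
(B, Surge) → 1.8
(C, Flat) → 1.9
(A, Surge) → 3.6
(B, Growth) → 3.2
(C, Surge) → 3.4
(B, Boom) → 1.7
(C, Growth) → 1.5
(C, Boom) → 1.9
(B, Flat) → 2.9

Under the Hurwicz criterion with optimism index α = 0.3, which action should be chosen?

B

A: 0.3·3.6 + 0.7·1.4 = 2.06
B: 0.3·3.7 + 0.7·1.7 = 2.3
C: 0.3·3.4 + 0.7·1.5 = 2.07
Highest Hurwicz score = 2.3 → B.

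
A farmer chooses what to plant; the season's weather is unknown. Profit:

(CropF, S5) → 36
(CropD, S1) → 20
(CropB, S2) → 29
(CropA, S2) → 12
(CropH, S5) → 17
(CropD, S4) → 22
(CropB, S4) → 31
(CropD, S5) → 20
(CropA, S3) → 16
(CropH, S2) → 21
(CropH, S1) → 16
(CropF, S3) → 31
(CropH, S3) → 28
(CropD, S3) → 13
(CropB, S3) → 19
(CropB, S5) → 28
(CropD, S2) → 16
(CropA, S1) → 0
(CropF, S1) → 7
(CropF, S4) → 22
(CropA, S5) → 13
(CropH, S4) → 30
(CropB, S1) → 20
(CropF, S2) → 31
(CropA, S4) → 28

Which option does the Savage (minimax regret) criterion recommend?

Column bests: S1=20, S2=31, S3=31, S4=31, S5=36.
CropF regrets: 13, 0, 0, 9, 0 → max 13
CropB regrets: 0, 2, 12, 0, 8 → max 12
CropD regrets: 0, 15, 18, 9, 16 → max 18
CropA regrets: 20, 19, 15, 3, 23 → max 23
CropH regrets: 4, 10, 3, 1, 19 → max 19
Smallest max regret = 12 → CropB.

CropB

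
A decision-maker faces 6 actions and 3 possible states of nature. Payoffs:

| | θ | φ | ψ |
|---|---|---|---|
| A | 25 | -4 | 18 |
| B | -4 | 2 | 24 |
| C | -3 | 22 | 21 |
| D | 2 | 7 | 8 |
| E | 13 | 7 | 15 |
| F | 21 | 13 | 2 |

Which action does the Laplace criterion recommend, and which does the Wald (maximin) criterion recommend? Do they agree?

laplace → C; maximin → E (disagree)

Row averages: A=13, B=22/3, C=40/3, D=17/3, E=35/3, F=12
Highest average = 40/3 → C.
Row minima: A=-4, B=-4, C=-3, D=2, E=7, F=2
Best worst-case = 7 → E.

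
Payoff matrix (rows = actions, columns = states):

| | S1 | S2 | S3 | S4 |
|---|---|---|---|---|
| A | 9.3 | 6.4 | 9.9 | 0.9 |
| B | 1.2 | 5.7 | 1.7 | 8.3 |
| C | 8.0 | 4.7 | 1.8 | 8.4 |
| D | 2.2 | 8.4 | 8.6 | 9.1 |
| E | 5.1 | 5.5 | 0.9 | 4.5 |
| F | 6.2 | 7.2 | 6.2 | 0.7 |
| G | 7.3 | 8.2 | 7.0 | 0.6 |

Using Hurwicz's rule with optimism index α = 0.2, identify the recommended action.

A: 0.2·9.9 + 0.8·0.9 = 2.7
B: 0.2·8.3 + 0.8·1.2 = 2.62
C: 0.2·8.4 + 0.8·1.8 = 3.12
D: 0.2·9.1 + 0.8·2.2 = 3.58
E: 0.2·5.5 + 0.8·0.9 = 1.82
F: 0.2·7.2 + 0.8·0.7 = 2
G: 0.2·8.2 + 0.8·0.6 = 2.12
Highest Hurwicz score = 3.58 → D.

D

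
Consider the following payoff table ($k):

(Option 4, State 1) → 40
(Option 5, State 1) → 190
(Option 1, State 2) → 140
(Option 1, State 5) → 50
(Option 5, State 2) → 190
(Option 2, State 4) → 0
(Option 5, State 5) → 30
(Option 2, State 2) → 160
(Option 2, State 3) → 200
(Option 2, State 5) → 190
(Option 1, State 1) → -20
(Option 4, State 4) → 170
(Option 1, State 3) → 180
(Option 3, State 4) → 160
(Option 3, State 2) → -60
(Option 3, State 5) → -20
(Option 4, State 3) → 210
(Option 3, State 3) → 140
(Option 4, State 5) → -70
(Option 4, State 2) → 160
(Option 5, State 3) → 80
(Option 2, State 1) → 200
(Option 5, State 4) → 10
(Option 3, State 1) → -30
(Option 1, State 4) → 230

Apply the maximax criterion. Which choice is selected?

Row maxima: Option 1=230, Option 2=200, Option 3=160, Option 4=210, Option 5=190
Best best-case = 230 → Option 1.

Option 1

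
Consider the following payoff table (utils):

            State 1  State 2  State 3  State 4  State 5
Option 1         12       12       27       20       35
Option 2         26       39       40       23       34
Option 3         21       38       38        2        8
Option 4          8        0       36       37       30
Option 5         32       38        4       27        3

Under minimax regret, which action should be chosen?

Option 2

Column bests: State 1=32, State 2=39, State 3=40, State 4=37, State 5=35.
Option 1 regrets: 20, 27, 13, 17, 0 → max 27
Option 2 regrets: 6, 0, 0, 14, 1 → max 14
Option 3 regrets: 11, 1, 2, 35, 27 → max 35
Option 4 regrets: 24, 39, 4, 0, 5 → max 39
Option 5 regrets: 0, 1, 36, 10, 32 → max 36
Smallest max regret = 14 → Option 2.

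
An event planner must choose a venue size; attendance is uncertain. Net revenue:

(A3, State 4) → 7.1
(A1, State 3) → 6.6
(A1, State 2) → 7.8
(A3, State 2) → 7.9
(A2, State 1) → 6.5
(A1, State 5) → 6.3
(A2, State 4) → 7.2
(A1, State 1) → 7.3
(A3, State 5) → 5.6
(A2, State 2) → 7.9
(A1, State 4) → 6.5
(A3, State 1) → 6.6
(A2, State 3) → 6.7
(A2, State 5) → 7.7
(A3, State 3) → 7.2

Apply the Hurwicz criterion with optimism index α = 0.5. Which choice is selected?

A1: 0.5·7.8 + 0.5·6.3 = 7.05
A2: 0.5·7.9 + 0.5·6.5 = 7.2
A3: 0.5·7.9 + 0.5·5.6 = 6.75
Highest Hurwicz score = 7.2 → A2.

A2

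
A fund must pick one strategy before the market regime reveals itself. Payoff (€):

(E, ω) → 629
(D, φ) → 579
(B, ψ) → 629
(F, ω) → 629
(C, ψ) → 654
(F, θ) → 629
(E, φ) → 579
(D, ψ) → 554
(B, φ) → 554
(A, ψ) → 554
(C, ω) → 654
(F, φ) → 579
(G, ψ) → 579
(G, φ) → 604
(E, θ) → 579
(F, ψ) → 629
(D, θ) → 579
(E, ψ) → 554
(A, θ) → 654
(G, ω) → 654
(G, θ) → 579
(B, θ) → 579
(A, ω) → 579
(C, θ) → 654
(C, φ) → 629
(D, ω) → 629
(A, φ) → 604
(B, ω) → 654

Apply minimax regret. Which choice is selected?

C

Column bests: θ=654, φ=629, ψ=654, ω=654.
A regrets: 0, 25, 100, 75 → max 100
B regrets: 75, 75, 25, 0 → max 75
C regrets: 0, 0, 0, 0 → max 0
D regrets: 75, 50, 100, 25 → max 100
E regrets: 75, 50, 100, 25 → max 100
F regrets: 25, 50, 25, 25 → max 50
G regrets: 75, 25, 75, 0 → max 75
Smallest max regret = 0 → C.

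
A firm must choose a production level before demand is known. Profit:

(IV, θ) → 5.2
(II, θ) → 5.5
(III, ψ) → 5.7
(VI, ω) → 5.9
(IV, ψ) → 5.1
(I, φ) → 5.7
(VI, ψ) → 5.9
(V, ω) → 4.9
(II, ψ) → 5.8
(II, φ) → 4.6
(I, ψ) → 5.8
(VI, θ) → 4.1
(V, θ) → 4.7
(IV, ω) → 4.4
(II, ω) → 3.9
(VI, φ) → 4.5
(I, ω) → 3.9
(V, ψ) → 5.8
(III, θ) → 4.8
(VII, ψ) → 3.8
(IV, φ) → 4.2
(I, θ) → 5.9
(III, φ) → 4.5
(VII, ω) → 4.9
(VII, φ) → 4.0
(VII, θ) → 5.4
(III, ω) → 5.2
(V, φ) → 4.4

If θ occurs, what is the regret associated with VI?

Best payoff under θ is 5.9.
Regret = 5.9 − 4.1 = 1.8.

1.8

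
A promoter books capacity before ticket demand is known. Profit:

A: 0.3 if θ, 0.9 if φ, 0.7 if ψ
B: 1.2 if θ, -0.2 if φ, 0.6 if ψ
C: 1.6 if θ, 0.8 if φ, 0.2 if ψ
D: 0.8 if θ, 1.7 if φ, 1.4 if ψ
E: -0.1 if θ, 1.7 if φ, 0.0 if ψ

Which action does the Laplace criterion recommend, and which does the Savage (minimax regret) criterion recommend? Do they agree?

Row averages: A=19/30, B=8/15, C=13/15, D=1.3, E=8/15
Highest average = 1.3 → D.
Column bests: θ=1.6, φ=1.7, ψ=1.4.
A regrets: 1.3, 0.8, 0.7 → max 1.3
B regrets: 0.4, 1.9, 0.8 → max 1.9
C regrets: 0.0, 0.9, 1.2 → max 1.2
D regrets: 0.8, 0.0, 0.0 → max 0.8
E regrets: 1.7, 0.0, 1.4 → max 1.7
Smallest max regret = 0.8 → D.

laplace → D; minimax regret → D (agree)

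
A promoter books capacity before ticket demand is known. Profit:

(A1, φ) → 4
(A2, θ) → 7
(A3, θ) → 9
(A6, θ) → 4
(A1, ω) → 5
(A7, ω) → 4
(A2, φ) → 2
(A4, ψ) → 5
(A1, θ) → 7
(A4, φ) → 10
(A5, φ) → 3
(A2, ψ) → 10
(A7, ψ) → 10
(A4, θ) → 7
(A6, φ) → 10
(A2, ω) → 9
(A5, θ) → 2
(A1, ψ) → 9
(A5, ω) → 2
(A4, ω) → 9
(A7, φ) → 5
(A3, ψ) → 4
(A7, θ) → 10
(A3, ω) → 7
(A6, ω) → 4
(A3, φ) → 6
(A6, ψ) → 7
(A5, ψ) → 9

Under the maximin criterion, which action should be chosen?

Row minima: A1=4, A2=2, A3=4, A4=5, A5=2, A6=4, A7=4
Best worst-case = 5 → A4.

A4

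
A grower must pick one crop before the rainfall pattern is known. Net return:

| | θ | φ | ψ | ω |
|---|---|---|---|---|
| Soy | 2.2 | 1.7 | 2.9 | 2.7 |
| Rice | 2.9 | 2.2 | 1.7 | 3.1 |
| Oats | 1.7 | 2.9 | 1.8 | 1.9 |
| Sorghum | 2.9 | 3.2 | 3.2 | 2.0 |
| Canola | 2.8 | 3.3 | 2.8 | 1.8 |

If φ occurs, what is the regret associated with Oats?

0.4

Best payoff under φ is 3.3.
Regret = 3.3 − 2.9 = 0.4.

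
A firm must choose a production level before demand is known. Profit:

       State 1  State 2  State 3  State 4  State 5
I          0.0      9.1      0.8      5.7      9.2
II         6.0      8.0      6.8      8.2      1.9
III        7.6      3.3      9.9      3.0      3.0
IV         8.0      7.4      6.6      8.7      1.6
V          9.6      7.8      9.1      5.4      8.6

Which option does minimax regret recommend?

V

Column bests: State 1=9.6, State 2=9.1, State 3=9.9, State 4=8.7, State 5=9.2.
I regrets: 9.6, 0.0, 9.1, 3.0, 0.0 → max 9.6
II regrets: 3.6, 1.1, 3.1, 0.5, 7.3 → max 7.3
III regrets: 2.0, 5.8, 0.0, 5.7, 6.2 → max 6.2
IV regrets: 1.6, 1.7, 3.3, 0.0, 7.6 → max 7.6
V regrets: 0.0, 1.3, 0.8, 3.3, 0.6 → max 3.3
Smallest max regret = 3.3 → V.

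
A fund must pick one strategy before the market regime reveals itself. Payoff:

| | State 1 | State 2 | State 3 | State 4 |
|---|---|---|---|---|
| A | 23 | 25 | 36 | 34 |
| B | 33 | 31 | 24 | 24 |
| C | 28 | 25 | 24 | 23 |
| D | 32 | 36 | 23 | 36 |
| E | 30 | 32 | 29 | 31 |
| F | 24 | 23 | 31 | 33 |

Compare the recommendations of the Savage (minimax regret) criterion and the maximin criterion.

Column bests: State 1=33, State 2=36, State 3=36, State 4=36.
A regrets: 10, 11, 0, 2 → max 11
B regrets: 0, 5, 12, 12 → max 12
C regrets: 5, 11, 12, 13 → max 13
D regrets: 1, 0, 13, 0 → max 13
E regrets: 3, 4, 7, 5 → max 7
F regrets: 9, 13, 5, 3 → max 13
Smallest max regret = 7 → E.
Row minima: A=23, B=24, C=23, D=23, E=29, F=23
Best worst-case = 29 → E.

minimax regret → E; maximin → E (agree)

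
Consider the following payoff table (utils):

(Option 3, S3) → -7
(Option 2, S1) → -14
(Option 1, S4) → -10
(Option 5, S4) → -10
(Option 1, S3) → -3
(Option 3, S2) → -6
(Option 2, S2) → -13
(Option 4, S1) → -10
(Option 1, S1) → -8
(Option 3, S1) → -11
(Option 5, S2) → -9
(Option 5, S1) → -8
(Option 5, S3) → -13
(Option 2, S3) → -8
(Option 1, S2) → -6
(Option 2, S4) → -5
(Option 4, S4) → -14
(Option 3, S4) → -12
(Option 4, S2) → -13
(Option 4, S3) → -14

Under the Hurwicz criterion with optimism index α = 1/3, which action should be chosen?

Option 1

Option 1: 1/3·(-3) + 2/3·(-10) = -23/3
Option 2: 1/3·(-5) + 2/3·(-14) = -11
Option 3: 1/3·(-6) + 2/3·(-12) = -10
Option 4: 1/3·(-10) + 2/3·(-14) = -38/3
Option 5: 1/3·(-8) + 2/3·(-13) = -34/3
Highest Hurwicz score = -23/3 → Option 1.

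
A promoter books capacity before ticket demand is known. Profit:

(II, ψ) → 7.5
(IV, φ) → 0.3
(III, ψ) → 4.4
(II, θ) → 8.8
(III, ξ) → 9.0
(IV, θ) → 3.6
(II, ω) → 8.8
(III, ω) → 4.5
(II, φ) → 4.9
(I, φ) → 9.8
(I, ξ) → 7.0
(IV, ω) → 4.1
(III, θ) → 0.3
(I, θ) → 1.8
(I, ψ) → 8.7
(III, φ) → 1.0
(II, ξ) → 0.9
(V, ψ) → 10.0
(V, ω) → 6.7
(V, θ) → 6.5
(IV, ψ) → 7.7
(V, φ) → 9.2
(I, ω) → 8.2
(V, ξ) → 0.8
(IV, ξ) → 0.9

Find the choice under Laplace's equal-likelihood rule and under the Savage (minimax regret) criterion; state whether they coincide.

laplace → I; minimax regret → I (agree)

Row averages: I=7.1, II=6.18, III=3.84, IV=3.32, V=6.64
Highest average = 7.1 → I.
Column bests: θ=8.8, φ=9.8, ψ=10.0, ω=8.8, ξ=9.0.
I regrets: 7.0, 0.0, 1.3, 0.6, 2.0 → max 7.0
II regrets: 0.0, 4.9, 2.5, 0.0, 8.1 → max 8.1
III regrets: 8.5, 8.8, 5.6, 4.3, 0.0 → max 8.8
IV regrets: 5.2, 9.5, 2.3, 4.7, 8.1 → max 9.5
V regrets: 2.3, 0.6, 0.0, 2.1, 8.2 → max 8.2
Smallest max regret = 7.0 → I.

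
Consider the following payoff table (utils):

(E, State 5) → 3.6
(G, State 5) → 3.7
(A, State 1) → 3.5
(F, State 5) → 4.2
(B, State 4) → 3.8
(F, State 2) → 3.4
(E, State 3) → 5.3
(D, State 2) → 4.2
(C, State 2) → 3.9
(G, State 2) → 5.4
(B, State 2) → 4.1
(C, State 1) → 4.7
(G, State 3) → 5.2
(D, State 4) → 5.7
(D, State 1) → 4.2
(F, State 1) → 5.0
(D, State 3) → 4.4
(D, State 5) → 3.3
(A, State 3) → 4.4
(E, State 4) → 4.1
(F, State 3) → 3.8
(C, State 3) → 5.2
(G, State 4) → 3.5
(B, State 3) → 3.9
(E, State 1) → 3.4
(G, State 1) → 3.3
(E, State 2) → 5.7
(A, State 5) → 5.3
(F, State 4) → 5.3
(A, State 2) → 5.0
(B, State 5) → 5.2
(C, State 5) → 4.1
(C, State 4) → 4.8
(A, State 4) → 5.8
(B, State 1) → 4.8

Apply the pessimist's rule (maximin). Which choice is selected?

Row minima: A=3.5, B=3.8, C=3.9, D=3.3, E=3.4, F=3.4, G=3.3
Best worst-case = 3.9 → C.

C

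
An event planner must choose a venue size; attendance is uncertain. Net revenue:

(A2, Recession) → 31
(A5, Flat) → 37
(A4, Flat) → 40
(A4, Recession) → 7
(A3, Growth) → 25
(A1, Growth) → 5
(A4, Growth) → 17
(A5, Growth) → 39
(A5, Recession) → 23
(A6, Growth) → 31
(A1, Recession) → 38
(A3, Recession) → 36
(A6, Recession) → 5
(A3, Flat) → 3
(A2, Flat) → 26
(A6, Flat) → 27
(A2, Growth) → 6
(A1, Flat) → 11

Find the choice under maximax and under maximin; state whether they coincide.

maximax → A4; maximin → A5 (disagree)

Row maxima: A1=38, A2=31, A3=36, A4=40, A5=39, A6=31
Best best-case = 40 → A4.
Row minima: A1=5, A2=6, A3=3, A4=7, A5=23, A6=5
Best worst-case = 23 → A5.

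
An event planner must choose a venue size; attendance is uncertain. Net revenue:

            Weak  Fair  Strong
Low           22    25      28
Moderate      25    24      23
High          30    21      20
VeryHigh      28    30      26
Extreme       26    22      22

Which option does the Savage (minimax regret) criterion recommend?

VeryHigh

Column bests: Weak=30, Fair=30, Strong=28.
Low regrets: 8, 5, 0 → max 8
Moderate regrets: 5, 6, 5 → max 6
High regrets: 0, 9, 8 → max 9
VeryHigh regrets: 2, 0, 2 → max 2
Extreme regrets: 4, 8, 6 → max 8
Smallest max regret = 2 → VeryHigh.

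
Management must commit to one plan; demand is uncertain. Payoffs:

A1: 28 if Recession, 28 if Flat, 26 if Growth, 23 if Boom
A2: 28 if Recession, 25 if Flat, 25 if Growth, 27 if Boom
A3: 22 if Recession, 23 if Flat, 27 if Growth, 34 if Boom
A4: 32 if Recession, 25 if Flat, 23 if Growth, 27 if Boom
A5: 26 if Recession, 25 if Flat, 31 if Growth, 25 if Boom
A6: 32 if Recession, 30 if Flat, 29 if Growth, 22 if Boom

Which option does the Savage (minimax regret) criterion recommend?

Column bests: Recession=32, Flat=30, Growth=31, Boom=34.
A1 regrets: 4, 2, 5, 11 → max 11
A2 regrets: 4, 5, 6, 7 → max 7
A3 regrets: 10, 7, 4, 0 → max 10
A4 regrets: 0, 5, 8, 7 → max 8
A5 regrets: 6, 5, 0, 9 → max 9
A6 regrets: 0, 0, 2, 12 → max 12
Smallest max regret = 7 → A2.

A2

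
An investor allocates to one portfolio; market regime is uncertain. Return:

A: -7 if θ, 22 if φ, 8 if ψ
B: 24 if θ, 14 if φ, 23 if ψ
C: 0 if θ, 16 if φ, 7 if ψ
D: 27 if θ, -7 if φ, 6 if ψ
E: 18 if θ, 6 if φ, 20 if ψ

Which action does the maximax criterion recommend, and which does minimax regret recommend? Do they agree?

maximax → D; minimax regret → B (disagree)

Row maxima: A=22, B=24, C=16, D=27, E=20
Best best-case = 27 → D.
Column bests: θ=27, φ=22, ψ=23.
A regrets: 34, 0, 15 → max 34
B regrets: 3, 8, 0 → max 8
C regrets: 27, 6, 16 → max 27
D regrets: 0, 29, 17 → max 29
E regrets: 9, 16, 3 → max 16
Smallest max regret = 8 → B.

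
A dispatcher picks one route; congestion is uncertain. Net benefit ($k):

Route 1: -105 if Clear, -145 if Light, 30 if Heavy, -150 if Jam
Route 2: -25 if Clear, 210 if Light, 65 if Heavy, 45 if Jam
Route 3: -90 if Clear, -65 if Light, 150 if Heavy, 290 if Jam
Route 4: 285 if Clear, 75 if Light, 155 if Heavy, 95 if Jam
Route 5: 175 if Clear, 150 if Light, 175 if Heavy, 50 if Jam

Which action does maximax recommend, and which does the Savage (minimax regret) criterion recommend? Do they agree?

Row maxima: Route 1=30, Route 2=210, Route 3=290, Route 4=285, Route 5=175
Best best-case = 290 → Route 3.
Column bests: Clear=285, Light=210, Heavy=175, Jam=290.
Route 1 regrets: 390, 355, 145, 440 → max 440
Route 2 regrets: 310, 0, 110, 245 → max 310
Route 3 regrets: 375, 275, 25, 0 → max 375
Route 4 regrets: 0, 135, 20, 195 → max 195
Route 5 regrets: 110, 60, 0, 240 → max 240
Smallest max regret = 195 → Route 4.

maximax → Route 3; minimax regret → Route 4 (disagree)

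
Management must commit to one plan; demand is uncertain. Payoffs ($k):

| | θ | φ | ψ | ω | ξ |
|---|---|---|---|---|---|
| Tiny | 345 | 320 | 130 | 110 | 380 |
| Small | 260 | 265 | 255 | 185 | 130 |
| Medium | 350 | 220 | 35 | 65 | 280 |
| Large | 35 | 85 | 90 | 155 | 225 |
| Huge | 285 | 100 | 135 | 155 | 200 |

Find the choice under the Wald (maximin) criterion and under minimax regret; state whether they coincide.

Row minima: Tiny=110, Small=130, Medium=35, Large=35, Huge=100
Best worst-case = 130 → Small.
Column bests: θ=350, φ=320, ψ=255, ω=185, ξ=380.
Tiny regrets: 5, 0, 125, 75, 0 → max 125
Small regrets: 90, 55, 0, 0, 250 → max 250
Medium regrets: 0, 100, 220, 120, 100 → max 220
Large regrets: 315, 235, 165, 30, 155 → max 315
Huge regrets: 65, 220, 120, 30, 180 → max 220
Smallest max regret = 125 → Tiny.

maximin → Small; minimax regret → Tiny (disagree)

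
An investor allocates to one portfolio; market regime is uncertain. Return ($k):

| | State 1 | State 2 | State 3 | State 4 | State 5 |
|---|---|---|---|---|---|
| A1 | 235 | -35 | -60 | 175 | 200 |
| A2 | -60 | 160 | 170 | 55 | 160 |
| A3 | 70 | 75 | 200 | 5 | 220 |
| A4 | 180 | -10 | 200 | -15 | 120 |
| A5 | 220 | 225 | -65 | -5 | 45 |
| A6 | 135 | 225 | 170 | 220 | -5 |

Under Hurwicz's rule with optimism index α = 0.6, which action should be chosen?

A3

A1: 0.6·235 + 0.4·(-60) = 117
A2: 0.6·170 + 0.4·(-60) = 78
A3: 0.6·220 + 0.4·5 = 134
A4: 0.6·200 + 0.4·(-15) = 114
A5: 0.6·225 + 0.4·(-65) = 109
A6: 0.6·225 + 0.4·(-5) = 133
Highest Hurwicz score = 134 → A3.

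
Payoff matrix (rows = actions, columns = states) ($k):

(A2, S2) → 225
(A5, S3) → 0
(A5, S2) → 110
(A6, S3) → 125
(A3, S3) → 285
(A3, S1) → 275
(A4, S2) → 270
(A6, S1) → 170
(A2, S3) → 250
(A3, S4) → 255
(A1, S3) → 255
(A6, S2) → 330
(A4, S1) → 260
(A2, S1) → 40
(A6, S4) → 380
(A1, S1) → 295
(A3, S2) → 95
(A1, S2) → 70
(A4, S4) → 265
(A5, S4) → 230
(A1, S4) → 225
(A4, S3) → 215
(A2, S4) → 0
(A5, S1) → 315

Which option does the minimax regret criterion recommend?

A4

Column bests: S1=315, S2=330, S3=285, S4=380.
A1 regrets: 20, 260, 30, 155 → max 260
A2 regrets: 275, 105, 35, 380 → max 380
A3 regrets: 40, 235, 0, 125 → max 235
A4 regrets: 55, 60, 70, 115 → max 115
A5 regrets: 0, 220, 285, 150 → max 285
A6 regrets: 145, 0, 160, 0 → max 160
Smallest max regret = 115 → A4.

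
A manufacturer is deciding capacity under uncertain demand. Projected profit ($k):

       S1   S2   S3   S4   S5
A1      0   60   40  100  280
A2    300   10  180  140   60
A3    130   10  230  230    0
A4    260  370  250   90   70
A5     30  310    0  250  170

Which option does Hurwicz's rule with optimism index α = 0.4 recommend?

A4

A1: 0.4·280 + 0.6·0 = 112
A2: 0.4·300 + 0.6·10 = 126
A3: 0.4·230 + 0.6·0 = 92
A4: 0.4·370 + 0.6·70 = 190
A5: 0.4·310 + 0.6·0 = 124
Highest Hurwicz score = 190 → A4.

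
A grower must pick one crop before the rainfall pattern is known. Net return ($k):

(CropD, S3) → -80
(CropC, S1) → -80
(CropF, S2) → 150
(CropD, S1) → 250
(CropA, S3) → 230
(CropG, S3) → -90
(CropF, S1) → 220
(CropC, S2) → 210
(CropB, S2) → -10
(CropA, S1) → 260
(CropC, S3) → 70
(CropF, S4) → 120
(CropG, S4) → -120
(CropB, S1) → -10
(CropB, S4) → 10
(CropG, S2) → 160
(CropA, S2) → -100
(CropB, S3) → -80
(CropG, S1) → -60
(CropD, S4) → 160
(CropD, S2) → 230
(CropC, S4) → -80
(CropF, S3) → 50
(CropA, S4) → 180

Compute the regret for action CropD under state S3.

Best payoff under S3 is 230.
Regret = 230 − (-80) = 310.

310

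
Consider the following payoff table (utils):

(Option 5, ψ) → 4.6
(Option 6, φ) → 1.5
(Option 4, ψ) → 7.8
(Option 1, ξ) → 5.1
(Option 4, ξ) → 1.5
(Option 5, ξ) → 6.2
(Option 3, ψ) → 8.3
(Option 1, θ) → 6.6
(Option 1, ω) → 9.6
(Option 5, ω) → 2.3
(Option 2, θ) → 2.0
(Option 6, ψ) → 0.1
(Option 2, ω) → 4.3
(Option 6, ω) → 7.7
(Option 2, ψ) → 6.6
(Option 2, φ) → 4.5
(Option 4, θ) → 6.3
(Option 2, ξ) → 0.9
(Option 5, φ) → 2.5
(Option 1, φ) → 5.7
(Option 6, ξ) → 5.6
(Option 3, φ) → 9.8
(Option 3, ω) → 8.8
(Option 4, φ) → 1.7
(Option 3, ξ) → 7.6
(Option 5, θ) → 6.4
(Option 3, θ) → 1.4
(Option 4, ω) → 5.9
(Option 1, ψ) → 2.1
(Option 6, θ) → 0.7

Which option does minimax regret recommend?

Column bests: θ=6.6, φ=9.8, ψ=8.3, ω=9.6, ξ=7.6.
Option 1 regrets: 0.0, 4.1, 6.2, 0.0, 2.5 → max 6.2
Option 2 regrets: 4.6, 5.3, 1.7, 5.3, 6.7 → max 6.7
Option 3 regrets: 5.2, 0.0, 0.0, 0.8, 0.0 → max 5.2
Option 4 regrets: 0.3, 8.1, 0.5, 3.7, 6.1 → max 8.1
Option 5 regrets: 0.2, 7.3, 3.7, 7.3, 1.4 → max 7.3
Option 6 regrets: 5.9, 8.3, 8.2, 1.9, 2.0 → max 8.3
Smallest max regret = 5.2 → Option 3.

Option 3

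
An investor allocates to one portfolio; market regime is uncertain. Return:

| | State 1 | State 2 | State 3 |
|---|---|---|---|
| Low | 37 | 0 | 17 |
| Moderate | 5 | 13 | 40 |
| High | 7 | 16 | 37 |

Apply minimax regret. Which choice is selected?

Column bests: State 1=37, State 2=16, State 3=40.
Low regrets: 0, 16, 23 → max 23
Moderate regrets: 32, 3, 0 → max 32
High regrets: 30, 0, 3 → max 30
Smallest max regret = 23 → Low.

Low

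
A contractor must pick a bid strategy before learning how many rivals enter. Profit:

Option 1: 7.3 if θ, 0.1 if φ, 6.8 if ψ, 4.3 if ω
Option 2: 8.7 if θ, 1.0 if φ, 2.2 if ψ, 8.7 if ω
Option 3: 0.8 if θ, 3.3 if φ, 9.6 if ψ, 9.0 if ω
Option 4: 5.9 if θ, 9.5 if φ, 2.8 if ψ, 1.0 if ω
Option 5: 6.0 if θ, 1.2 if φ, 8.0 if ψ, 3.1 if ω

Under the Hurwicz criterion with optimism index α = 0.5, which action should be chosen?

Option 1: 0.5·7.3 + 0.5·0.1 = 3.7
Option 2: 0.5·8.7 + 0.5·1.0 = 4.85
Option 3: 0.5·9.6 + 0.5·0.8 = 5.2
Option 4: 0.5·9.5 + 0.5·1.0 = 5.25
Option 5: 0.5·8.0 + 0.5·1.2 = 4.6
Highest Hurwicz score = 5.25 → Option 4.

Option 4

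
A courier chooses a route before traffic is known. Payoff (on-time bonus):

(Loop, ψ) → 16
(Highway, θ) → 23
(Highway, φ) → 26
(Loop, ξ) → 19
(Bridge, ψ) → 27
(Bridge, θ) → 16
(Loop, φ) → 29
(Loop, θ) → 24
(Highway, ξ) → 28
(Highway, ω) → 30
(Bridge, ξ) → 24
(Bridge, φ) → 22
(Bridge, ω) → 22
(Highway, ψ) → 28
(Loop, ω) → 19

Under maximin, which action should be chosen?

Row minima: Bridge=16, Loop=16, Highway=23
Best worst-case = 23 → Highway.

Highway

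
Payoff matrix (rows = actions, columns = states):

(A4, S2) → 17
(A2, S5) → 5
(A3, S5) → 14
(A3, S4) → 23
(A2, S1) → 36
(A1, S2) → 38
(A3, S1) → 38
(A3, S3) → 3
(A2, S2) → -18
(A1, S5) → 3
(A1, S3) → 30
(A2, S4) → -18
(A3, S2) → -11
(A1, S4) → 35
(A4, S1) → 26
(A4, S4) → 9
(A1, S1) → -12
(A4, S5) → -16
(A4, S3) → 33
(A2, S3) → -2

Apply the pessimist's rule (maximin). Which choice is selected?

Row minima: A1=-12, A2=-18, A3=-11, A4=-16
Best worst-case = -11 → A3.

A3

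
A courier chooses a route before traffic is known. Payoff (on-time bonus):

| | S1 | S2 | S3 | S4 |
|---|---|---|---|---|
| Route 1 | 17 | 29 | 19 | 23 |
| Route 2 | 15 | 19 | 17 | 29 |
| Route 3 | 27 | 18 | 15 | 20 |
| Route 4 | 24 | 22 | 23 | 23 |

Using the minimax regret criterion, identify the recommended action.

Column bests: S1=27, S2=29, S3=23, S4=29.
Route 1 regrets: 10, 0, 4, 6 → max 10
Route 2 regrets: 12, 10, 6, 0 → max 12
Route 3 regrets: 0, 11, 8, 9 → max 11
Route 4 regrets: 3, 7, 0, 6 → max 7
Smallest max regret = 7 → Route 4.

Route 4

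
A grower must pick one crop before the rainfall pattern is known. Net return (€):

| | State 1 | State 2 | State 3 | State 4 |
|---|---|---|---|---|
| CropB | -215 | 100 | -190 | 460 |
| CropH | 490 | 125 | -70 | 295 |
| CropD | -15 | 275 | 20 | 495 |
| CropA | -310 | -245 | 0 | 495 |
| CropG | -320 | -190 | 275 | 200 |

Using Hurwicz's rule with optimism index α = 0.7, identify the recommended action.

CropB: 0.7·460 + 0.3·(-215) = 257.5
CropH: 0.7·490 + 0.3·(-70) = 322
CropD: 0.7·495 + 0.3·(-15) = 342
CropA: 0.7·495 + 0.3·(-310) = 253.5
CropG: 0.7·275 + 0.3·(-320) = 96.5
Highest Hurwicz score = 342 → CropD.

CropD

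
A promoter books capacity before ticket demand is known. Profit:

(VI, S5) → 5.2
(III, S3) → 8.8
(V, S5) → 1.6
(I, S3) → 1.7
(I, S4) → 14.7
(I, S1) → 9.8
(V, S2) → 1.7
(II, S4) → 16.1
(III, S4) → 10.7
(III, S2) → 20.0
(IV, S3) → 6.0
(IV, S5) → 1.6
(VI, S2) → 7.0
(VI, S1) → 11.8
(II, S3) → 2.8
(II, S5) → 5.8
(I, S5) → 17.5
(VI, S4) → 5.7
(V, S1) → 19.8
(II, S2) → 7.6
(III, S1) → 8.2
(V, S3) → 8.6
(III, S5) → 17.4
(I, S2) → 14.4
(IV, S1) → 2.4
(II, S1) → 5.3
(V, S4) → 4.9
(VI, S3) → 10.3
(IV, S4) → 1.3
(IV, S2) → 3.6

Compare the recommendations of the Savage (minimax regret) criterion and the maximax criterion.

minimax regret → I; maximax → III (disagree)

Column bests: S1=19.8, S2=20.0, S3=10.3, S4=16.1, S5=17.5.
I regrets: 10.0, 5.6, 8.6, 1.4, 0.0 → max 10.0
II regrets: 14.5, 12.4, 7.5, 0.0, 11.7 → max 14.5
III regrets: 11.6, 0.0, 1.5, 5.4, 0.1 → max 11.6
IV regrets: 17.4, 16.4, 4.3, 14.8, 15.9 → max 17.4
V regrets: 0.0, 18.3, 1.7, 11.2, 15.9 → max 18.3
VI regrets: 8.0, 13.0, 0.0, 10.4, 12.3 → max 13.0
Smallest max regret = 10.0 → I.
Row maxima: I=17.5, II=16.1, III=20.0, IV=6.0, V=19.8, VI=11.8
Best best-case = 20.0 → III.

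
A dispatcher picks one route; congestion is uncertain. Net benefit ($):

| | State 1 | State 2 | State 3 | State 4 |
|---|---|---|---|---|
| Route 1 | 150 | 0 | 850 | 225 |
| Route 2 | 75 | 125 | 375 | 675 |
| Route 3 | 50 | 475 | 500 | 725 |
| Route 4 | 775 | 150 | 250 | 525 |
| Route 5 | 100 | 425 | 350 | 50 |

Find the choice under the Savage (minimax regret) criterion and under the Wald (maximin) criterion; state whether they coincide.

minimax regret → Route 4; maximin → Route 4 (agree)

Column bests: State 1=775, State 2=475, State 3=850, State 4=725.
Route 1 regrets: 625, 475, 0, 500 → max 625
Route 2 regrets: 700, 350, 475, 50 → max 700
Route 3 regrets: 725, 0, 350, 0 → max 725
Route 4 regrets: 0, 325, 600, 200 → max 600
Route 5 regrets: 675, 50, 500, 675 → max 675
Smallest max regret = 600 → Route 4.
Row minima: Route 1=0, Route 2=75, Route 3=50, Route 4=150, Route 5=50
Best worst-case = 150 → Route 4.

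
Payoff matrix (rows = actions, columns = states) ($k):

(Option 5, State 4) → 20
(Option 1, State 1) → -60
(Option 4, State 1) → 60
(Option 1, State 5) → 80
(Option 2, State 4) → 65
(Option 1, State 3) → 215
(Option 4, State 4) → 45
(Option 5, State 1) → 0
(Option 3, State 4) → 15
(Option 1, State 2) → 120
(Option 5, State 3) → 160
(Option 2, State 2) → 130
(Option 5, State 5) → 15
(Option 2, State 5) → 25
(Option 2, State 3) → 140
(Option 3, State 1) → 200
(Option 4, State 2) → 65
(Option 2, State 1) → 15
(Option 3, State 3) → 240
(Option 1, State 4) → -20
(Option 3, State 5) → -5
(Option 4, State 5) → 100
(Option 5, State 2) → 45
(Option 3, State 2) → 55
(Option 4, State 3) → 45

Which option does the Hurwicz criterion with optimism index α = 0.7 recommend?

Option 3

Option 1: 0.7·215 + 0.3·(-60) = 132.5
Option 2: 0.7·140 + 0.3·15 = 102.5
Option 3: 0.7·240 + 0.3·(-5) = 166.5
Option 4: 0.7·100 + 0.3·45 = 83.5
Option 5: 0.7·160 + 0.3·0 = 112
Highest Hurwicz score = 166.5 → Option 3.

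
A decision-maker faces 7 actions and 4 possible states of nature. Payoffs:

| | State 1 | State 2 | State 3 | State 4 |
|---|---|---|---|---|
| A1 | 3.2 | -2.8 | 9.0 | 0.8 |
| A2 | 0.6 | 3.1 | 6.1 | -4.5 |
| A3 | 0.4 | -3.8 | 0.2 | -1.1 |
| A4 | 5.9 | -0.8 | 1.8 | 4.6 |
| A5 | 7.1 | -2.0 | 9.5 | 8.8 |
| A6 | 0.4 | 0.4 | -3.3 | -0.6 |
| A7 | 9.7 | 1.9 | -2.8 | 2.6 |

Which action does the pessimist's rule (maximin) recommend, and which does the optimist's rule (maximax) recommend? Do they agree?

maximin → A4; maximax → A7 (disagree)

Row minima: A1=-2.8, A2=-4.5, A3=-3.8, A4=-0.8, A5=-2.0, A6=-3.3, A7=-2.8
Best worst-case = -0.8 → A4.
Row maxima: A1=9.0, A2=6.1, A3=0.4, A4=5.9, A5=9.5, A6=0.4, A7=9.7
Best best-case = 9.7 → A7.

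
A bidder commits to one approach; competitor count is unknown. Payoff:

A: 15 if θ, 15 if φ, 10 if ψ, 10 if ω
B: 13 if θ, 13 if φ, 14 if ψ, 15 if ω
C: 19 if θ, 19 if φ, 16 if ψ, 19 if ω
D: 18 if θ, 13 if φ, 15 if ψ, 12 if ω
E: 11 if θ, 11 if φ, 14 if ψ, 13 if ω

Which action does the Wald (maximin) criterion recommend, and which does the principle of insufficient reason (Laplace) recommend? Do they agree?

maximin → C; laplace → C (agree)

Row minima: A=10, B=13, C=16, D=12, E=11
Best worst-case = 16 → C.
Row averages: A=12.5, B=13.75, C=18.25, D=14.5, E=12.25
Highest average = 18.25 → C.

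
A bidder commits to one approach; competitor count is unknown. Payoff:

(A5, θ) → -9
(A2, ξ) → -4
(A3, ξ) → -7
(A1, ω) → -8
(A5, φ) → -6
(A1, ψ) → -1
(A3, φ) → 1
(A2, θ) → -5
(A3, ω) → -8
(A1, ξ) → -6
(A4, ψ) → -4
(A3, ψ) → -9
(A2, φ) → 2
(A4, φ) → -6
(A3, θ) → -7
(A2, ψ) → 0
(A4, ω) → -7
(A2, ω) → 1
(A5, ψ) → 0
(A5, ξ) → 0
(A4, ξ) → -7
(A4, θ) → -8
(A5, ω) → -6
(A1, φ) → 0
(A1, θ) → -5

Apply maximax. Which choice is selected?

A2

Row maxima: A1=0, A2=2, A3=1, A4=-4, A5=0
Best best-case = 2 → A2.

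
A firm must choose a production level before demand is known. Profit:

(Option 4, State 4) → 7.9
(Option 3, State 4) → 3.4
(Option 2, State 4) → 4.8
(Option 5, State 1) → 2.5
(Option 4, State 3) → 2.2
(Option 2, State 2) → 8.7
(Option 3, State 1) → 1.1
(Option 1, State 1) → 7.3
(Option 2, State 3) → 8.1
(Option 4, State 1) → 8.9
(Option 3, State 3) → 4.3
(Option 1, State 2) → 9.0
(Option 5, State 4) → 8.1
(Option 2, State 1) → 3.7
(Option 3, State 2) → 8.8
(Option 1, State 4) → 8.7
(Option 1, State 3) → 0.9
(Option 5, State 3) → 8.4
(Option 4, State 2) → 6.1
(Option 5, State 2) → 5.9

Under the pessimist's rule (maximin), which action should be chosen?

Row minima: Option 1=0.9, Option 2=3.7, Option 3=1.1, Option 4=2.2, Option 5=2.5
Best worst-case = 3.7 → Option 2.

Option 2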